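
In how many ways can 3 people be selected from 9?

84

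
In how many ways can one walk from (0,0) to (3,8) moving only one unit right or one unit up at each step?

Each path is a sequence of 11 steps with 3 rights: C(11,3) = 165.

165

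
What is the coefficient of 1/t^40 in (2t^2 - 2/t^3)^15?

491520

General term: C(15,j)·(2t^2)^j·(-2/t^3)^(15-j), with t-exponent 2j − 3(15−j) = 5j − 45.
Set 5j − 45 = -40: j = 1.
C(15,1) = 15; 2^1 = 2; (-2)^14 = 16384.
Coefficient = 15 · 2 · 16384 = 491520.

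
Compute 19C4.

3876

C(19,4) = (19·18·17·16) / 4! = 93024 / 24 = 3876.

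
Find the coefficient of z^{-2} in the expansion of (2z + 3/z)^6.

4860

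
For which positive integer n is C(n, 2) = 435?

n(n−1)/2 = 435 ⇒ n(n−1) = 870. Since 30·29 = 870, n = 30.

30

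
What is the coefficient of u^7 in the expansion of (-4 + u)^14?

-56229888

The general term is C(14,j)·(-4)^j·(u)^(14-j); the u^7 term has j = 7.
C(14,7) = 3432.
Coefficient = C(14,7) · (-4)^7 = 3432 · (-16384) = -56229888.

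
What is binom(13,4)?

715

C(13,4) = (13·12·11·10) / 4! = 17160 / 24 = 715.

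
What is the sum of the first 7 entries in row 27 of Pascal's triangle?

1 + 27 + 351 + 2925 + 17550 + 80730 + 296010 = 397594.

397594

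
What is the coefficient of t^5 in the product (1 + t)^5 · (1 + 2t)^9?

22363

Coefficient of t^5 = Σ_{j} C(5,j)·1^j·C(9,5-j)·2^(5-j) for j from 0 to 5.
= 4032 + 10080 + 6720 + 1440 + 90 + 1 = 22363.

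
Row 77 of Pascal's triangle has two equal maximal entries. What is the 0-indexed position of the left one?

For odd n = 77, C(77,m) peaks at m = (n−1)/2 and (n+1)/2; the smaller is 38.

38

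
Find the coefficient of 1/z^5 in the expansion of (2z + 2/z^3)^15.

General term: C(15,j)·(2z)^j·(2/z^3)^(15-j), with z-exponent 1j − 3(15−j) = 4j − 45.
Set 4j − 45 = -5: j = 10.
C(15,10) = 3003; 2^10 = 1024; 2^5 = 32.
Coefficient = 3003 · 1024 · 32 = 98402304.

98402304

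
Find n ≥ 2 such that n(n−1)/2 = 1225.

50

n(n−1)/2 = 1225 ⇒ n(n−1) = 2450. Since 50·49 = 2450, n = 50.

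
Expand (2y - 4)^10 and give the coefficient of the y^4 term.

13762560

The general term is C(10,j)·(2y)^j·(-4)^(10-j); the y^4 term has j = 4.
C(10,4) = 210.
Coefficient = C(10,4) · 2^4 · (-4)^6 = 210 · 16 · 4096 = 13762560.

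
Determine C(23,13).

1144066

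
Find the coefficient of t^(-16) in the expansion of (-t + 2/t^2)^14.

1025024

General term: C(14,j)·(-t)^j·(2/t^2)^(14-j), with t-exponent 1j − 2(14−j) = 3j − 28.
Set 3j − 28 = -16: j = 4.
C(14,4) = 1001; (-1)^4 = 1; 2^10 = 1024.
Coefficient = 1001 · 1 · 1024 = 1025024.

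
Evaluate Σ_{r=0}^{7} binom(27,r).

1 + 27 + 351 + 2925 + 17550 + 80730 + 296010 + 888030 = 1285624.

1285624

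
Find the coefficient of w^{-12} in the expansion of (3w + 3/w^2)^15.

71816279535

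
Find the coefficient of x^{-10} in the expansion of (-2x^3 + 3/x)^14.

-44641044

General term: C(14,j)·(-2x^3)^j·(3/x)^(14-j), with x-exponent 3j − 1(14−j) = 4j − 14.
Set 4j − 14 = -10: j = 1.
C(14,1) = 14; (-2)^1 = -2; 3^13 = 1594323.
Coefficient = 14 · (-2) · 1594323 = -44641044.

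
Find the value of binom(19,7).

50388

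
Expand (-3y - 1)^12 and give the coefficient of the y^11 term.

2125764

The general term is C(12,j)·(-3y)^j·(-1)^(12-j); the y^11 term has j = 11.
C(12,11) = 12.
Coefficient = C(12,11) · (-3)^11 · (-1)^1 = 12 · (-177147) · (-1) = 2125764.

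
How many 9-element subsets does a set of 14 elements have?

C(14,9) = C(14,5) by symmetry.
C(14,5) = (14·13·12·11·10) / 5! = 240240 / 120 = 2002.

2002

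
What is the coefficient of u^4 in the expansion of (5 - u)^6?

The general term is C(6,j)·(5)^j·(-u)^(6-j); the u^4 term has j = 2.
C(6,2) = 15.
Coefficient = C(6,2) · 5^2 = 15 · 25 = 375.

375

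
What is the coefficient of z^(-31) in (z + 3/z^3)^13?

13817466

General term: C(13,j)·(z)^j·(3/z^3)^(13-j), with z-exponent 1j − 3(13−j) = 4j − 39.
Set 4j − 39 = -31: j = 2.
C(13,2) = 78; 1^2 = 1; 3^11 = 177147.
Coefficient = 78 · 1 · 177147 = 13817466.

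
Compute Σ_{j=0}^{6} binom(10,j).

1 + 10 + 45 + 120 + 210 + 252 + 210 = 848.

848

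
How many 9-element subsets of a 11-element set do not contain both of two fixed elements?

19

All 9-subsets: C(11,9) = 55. Those containing both fixed elements: C(9,7) = 36.
55 − 36 = 19.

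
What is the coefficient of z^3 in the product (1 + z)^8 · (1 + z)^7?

(1 + z)^8(1 + z)^7 = (1 + z)^15, so the coefficient of z^3 is C(15,3)·1^3 = 455·1 = 455.

455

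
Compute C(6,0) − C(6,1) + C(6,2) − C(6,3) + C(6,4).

5

The partial alternating sum Σ_{k=0}^{4} (−1)^k C(6,k) = (−1)^4 C(5,4) = 5.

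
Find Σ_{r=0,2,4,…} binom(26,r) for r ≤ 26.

Half of (1+1)^26 + (1−1)^26 gives the even-index sum: 2^25 = 33554432.

33554432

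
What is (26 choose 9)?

3124550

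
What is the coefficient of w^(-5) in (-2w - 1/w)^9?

General term: C(9,j)·(-2w)^j·(-1/w)^(9-j), with w-exponent 1j − 1(9−j) = 2j − 9.
Set 2j − 9 = -5: j = 2.
C(9,2) = 36; (-2)^2 = 4; (-1)^7 = -1.
Coefficient = 36 · 4 · (-1) = -144.

-144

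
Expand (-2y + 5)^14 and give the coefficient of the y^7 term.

-34320000000

The general term is C(14,j)·(-2y)^j·(5)^(14-j); the y^7 term has j = 7.
C(14,7) = 3432.
Coefficient = C(14,7) · (-2)^7 · 5^7 = 3432 · (-128) · 78125 = -34320000000.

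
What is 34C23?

286097760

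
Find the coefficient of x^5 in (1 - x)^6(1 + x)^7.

15

Coefficient of x^5 = Σ_{j} C(6,j)·(-1)^j·C(7,5-j)·1^(5-j) for j from 0 to 5.
= 21 + (-210) + 525 + (-420) + 105 + (-6) = 15.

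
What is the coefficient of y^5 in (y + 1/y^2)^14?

364

General term: C(14,j)·(y)^j·(1/y^2)^(14-j), with y-exponent 1j − 2(14−j) = 3j − 28.
Set 3j − 28 = 5: j = 11.
C(14,11) = 364; 1^11 = 1; 1^3 = 1.
Coefficient = 364 · 1 · 1 = 364.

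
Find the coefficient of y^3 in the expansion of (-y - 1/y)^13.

-1287

General term: C(13,j)·(-y)^j·(-1/y)^(13-j), with y-exponent 1j − 1(13−j) = 2j − 13.
Set 2j − 13 = 3: j = 8.
C(13,8) = 1287; (-1)^8 = 1; (-1)^5 = -1.
Coefficient = 1287 · 1 · (-1) = -1287.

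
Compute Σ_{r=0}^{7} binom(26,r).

971712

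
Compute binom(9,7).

C(9,7) = C(9,2) by symmetry.
C(9,2) = (9·8) / 2! = 72 / 2 = 36.

36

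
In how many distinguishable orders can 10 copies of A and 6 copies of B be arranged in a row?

Choose positions for the A's: C(16,10) = 8008.

8008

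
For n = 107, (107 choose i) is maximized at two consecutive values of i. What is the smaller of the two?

For odd n = 107, C(107,i) peaks at i = (n−1)/2 and (n+1)/2; the smaller is 53.

53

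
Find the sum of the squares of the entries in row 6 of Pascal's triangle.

By Vandermonde's identity, Σ C(6,j)² = C(12,6) = 924.

924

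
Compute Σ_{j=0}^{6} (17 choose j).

1 + 17 + 136 + 680 + 2380 + 6188 + 12376 = 21778.

21778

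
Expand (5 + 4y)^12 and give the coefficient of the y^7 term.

The general term is C(12,j)·(5)^j·(4y)^(12-j); the y^7 term has j = 5.
C(12,5) = 792.
Coefficient = C(12,5) · 5^5 · 4^7 = 792 · 3125 · 16384 = 40550400000.

40550400000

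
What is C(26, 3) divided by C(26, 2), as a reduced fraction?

C(n,k+1)/C(n,k) = (n−k)/(k+1) = (26−2)/(2+1) = 24/3 = 8.

8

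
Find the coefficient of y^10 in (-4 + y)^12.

The general term is C(12,j)·(-4)^j·(y)^(12-j); the y^10 term has j = 2.
C(12,2) = 66.
Coefficient = C(12,2) · (-4)^2 = 66 · 16 = 1056.

1056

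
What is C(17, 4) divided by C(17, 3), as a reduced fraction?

7/2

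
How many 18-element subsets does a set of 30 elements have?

C(30,18) = C(30,12) by symmetry.
C(30,12) = (30·29·28·27·26·25·24·23·22·21·20·19) / 12! = 41430393164160000 / 479001600 = 86493225.

86493225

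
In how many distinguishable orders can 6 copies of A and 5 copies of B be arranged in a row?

462

Choose positions for the A's: C(11,6) = 462.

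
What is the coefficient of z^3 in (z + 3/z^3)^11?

495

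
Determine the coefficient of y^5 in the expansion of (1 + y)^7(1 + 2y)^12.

Coefficient of y^5 = Σ_{j} C(7,j)·1^j·C(12,5-j)·2^(5-j) for j from 0 to 5.
= 25344 + 55440 + 36960 + 9240 + 840 + 21 = 127845.

127845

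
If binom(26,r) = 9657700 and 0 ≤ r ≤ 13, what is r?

12

C(26,r) increases on 0 ≤ r ≤ 13. C(26,11) = 7726160 and C(26,12) = 9657700, so r = 12.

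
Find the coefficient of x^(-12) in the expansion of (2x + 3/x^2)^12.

General term: C(12,j)·(2x)^j·(3/x^2)^(12-j), with x-exponent 1j − 2(12−j) = 3j − 24.
Set 3j − 24 = -12: j = 4.
C(12,4) = 495; 2^4 = 16; 3^8 = 6561.
Coefficient = 495 · 16 · 6561 = 51963120.

51963120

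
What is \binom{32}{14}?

471435600

C(32,14) = (32·31·30·29·28·27·26·25·24·23·22·21·20·19) / 14! = 41098950018846720000 / 87178291200 = 471435600.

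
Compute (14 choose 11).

C(14,11) = C(14,3) by symmetry.
C(14,3) = (14·13·12) / 3! = 2184 / 6 = 364.

364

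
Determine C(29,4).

C(29,4) = (29·28·27·26) / 4! = 570024 / 24 = 23751.

23751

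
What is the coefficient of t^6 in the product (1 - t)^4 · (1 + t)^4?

-4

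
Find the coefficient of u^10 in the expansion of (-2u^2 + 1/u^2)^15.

General term: C(15,j)·(-2u^2)^j·(1/u^2)^(15-j), with u-exponent 2j − 2(15−j) = 4j − 30.
Set 4j − 30 = 10: j = 10.
C(15,10) = 3003; (-2)^10 = 1024; 1^5 = 1.
Coefficient = 3003 · 1024 · 1 = 3075072.

3075072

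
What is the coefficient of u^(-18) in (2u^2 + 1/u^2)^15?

General term: C(15,j)·(2u^2)^j·(1/u^2)^(15-j), with u-exponent 2j − 2(15−j) = 4j − 30.
Set 4j − 30 = -18: j = 3.
C(15,3) = 455; 2^3 = 8; 1^12 = 1.
Coefficient = 455 · 8 · 1 = 3640.

3640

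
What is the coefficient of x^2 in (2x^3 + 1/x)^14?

General term: C(14,j)·(2x^3)^j·(1/x)^(14-j), with x-exponent 3j − 1(14−j) = 4j − 14.
Set 4j − 14 = 2: j = 4.
C(14,4) = 1001; 2^4 = 16; 1^10 = 1.
Coefficient = 1001 · 16 · 1 = 16016.

16016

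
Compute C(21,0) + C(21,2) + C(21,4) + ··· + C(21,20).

1048576

Even-i terms of row 21 sum to 2^20 = 1048576.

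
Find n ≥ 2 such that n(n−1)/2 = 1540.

n(n−1)/2 = 1540 ⇒ n(n−1) = 3080. Since 56·55 = 3080, n = 56.

56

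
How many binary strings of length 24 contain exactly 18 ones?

134596

Choose the 18 positions: C(24,18) = 134596.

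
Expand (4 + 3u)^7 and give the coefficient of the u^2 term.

193536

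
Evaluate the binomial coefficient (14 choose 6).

C(14,6) = (14·13·12·11·10·9) / 6! = 2162160 / 720 = 3003.

3003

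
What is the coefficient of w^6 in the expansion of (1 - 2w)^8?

The general term is C(8,j)·(1)^j·(-2w)^(8-j); the w^6 term has j = 2.
C(8,2) = 28.
Coefficient = C(8,2) · (-2)^6 = 28 · 64 = 1792.

1792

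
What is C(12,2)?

66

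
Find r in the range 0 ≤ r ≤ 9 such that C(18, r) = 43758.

8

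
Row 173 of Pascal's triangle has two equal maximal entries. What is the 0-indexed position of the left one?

86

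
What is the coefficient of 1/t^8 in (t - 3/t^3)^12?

General term: C(12,j)·(t)^j·(-3/t^3)^(12-j), with t-exponent 1j − 3(12−j) = 4j − 36.
Set 4j − 36 = -8: j = 7.
C(12,7) = 792; 1^7 = 1; (-3)^5 = -243.
Coefficient = 792 · 1 · (-243) = -192456.

-192456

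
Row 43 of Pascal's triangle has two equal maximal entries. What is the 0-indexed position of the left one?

For odd n = 43, C(43,i) peaks at i = (n−1)/2 and (n+1)/2; the smaller is 21.

21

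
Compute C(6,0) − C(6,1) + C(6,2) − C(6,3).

-10

The partial alternating sum Σ_{k=0}^{3} (−1)^k C(6,k) = (−1)^3 C(5,3) = -10.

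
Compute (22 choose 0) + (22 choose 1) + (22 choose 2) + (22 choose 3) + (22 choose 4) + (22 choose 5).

1 + 22 + 231 + 1540 + 7315 + 26334 = 35443.

35443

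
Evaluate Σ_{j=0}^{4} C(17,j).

3214

1 + 17 + 136 + 680 + 2380 = 3214.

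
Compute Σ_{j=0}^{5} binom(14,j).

1 + 14 + 91 + 364 + 1001 + 2002 = 3473.

3473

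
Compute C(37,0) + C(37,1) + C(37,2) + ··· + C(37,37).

The entries of row 37 sum to 2^37 = 137438953472.

137438953472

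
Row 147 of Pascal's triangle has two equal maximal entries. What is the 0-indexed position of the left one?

For odd n = 147, C(147,r) peaks at r = (n−1)/2 and (n+1)/2; the lesser is 73.

73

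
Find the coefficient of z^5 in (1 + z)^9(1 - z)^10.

Coefficient of z^5 = Σ_{j} C(9,j)·1^j·C(10,5-j)·(-1)^(5-j) for j from 0 to 5.
= (-252) + 1890 + (-4320) + 3780 + (-1260) + 126 = -36.

-36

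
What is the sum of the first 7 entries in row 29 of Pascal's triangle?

1 + 29 + 406 + 3654 + 23751 + 118755 + 475020 = 621616.

621616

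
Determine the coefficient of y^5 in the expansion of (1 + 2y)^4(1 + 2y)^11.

96096

Coefficient of y^5 = Σ_{j} C(4,j)·2^j·C(11,5-j)·2^(5-j) for j from 0 to 4.
= 14784 + 42240 + 31680 + 7040 + 352 = 96096.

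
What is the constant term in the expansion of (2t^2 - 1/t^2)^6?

-160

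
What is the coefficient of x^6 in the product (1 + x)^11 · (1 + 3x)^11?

Coefficient of x^6 = Σ_{j} C(11,j)·1^j·C(11,6-j)·3^(6-j) for j from 0 to 6.
= 336798 + 1234926 + 1470150 + 735075 + 163350 + 15246 + 462 = 3956007.

3956007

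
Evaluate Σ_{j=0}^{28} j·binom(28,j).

Differentiating (1+x)^28 and setting x=1: Σ j·C(28,j) = 28·2^27 = 3758096384.

3758096384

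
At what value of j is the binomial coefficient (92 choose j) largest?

C(92,j) is maximized at j = 92/2 = 46.

46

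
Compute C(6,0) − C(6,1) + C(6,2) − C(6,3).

-10

The partial alternating sum Σ_{k=0}^{3} (−1)^k C(6,k) = (−1)^3 C(5,3) = -10.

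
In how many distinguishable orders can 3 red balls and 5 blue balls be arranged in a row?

Choose positions for the red balls: C(8,3) = 56.

56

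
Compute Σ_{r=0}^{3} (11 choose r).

1 + 11 + 55 + 165 = 232.

232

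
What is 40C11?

2311801440

C(40,11) = (40·39·38·37·36·35·34·33·32·31·30) / 11! = 92279715720192000 / 39916800 = 2311801440.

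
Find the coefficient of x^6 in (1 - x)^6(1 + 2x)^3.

Coefficient of x^6 = Σ_{j} C(6,j)·(-1)^j·C(3,6-j)·2^(6-j) for j from 3 to 6.
= (-160) + 180 + (-36) + 1 = -15.

-15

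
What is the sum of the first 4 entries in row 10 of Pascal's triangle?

1 + 10 + 45 + 120 = 176.

176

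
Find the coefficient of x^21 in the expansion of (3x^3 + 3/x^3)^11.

General term: C(11,j)·(3x^3)^j·(3/x^3)^(11-j), with x-exponent 3j − 3(11−j) = 6j − 33.
Set 6j − 33 = 21: j = 9.
C(11,9) = 55; 3^9 = 19683; 3^2 = 9.
Coefficient = 55 · 19683 · 9 = 9743085.

9743085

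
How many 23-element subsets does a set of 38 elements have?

15471286560

C(38,23) = C(38,15) by symmetry.
C(38,15) = (38·37·36·35·34·33·32·31·30·29·28·27·26·25·24) / 15! = 20231404874494894080000 / 1307674368000 = 15471286560.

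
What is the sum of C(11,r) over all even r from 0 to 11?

Even-r terms of row 11 sum to 2^10 = 1024.

1024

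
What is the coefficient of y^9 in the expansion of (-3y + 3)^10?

The general term is C(10,j)·(-3y)^j·(3)^(10-j); the y^9 term has j = 9.
C(10,9) = 10.
Coefficient = C(10,9) · (-3)^9 · 3^1 = 10 · (-19683) · 3 = -590490.

-590490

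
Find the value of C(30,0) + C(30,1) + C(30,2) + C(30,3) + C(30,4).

31931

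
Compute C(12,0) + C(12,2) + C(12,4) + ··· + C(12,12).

Half of (1+1)^12 + (1−1)^12 gives the even-index sum: 2^11 = 2048.

2048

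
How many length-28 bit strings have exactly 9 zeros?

6906900

Choose the 9 positions: C(28,9) = 6906900.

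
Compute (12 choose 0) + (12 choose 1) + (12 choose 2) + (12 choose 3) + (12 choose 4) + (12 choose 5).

1 + 12 + 66 + 220 + 495 + 792 = 1586.

1586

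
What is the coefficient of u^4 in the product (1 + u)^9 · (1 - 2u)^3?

-18

Coefficient of u^4 = Σ_{j} C(9,j)·1^j·C(3,4-j)·(-2)^(4-j) for j from 1 to 4.
= (-72) + 432 + (-504) + 126 = -18.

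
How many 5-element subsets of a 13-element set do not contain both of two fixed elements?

1122

All 5-subsets: C(13,5) = 1287. Those containing both fixed elements: C(11,3) = 165.
1287 − 165 = 1122.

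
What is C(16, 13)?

C(16,13) = C(16,3) by symmetry.
C(16,3) = (16·15·14) / 3! = 3360 / 6 = 560.

560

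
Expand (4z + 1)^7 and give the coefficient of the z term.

The general term is C(7,j)·(4z)^j·(1)^(7-j); the z^1 term has j = 1.
C(7,1) = 7.
Coefficient = C(7,1) · 4^1 = 7 · 4 = 28.

28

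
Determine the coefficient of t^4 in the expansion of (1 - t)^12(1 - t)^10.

7315

(1 - t)^12(1 - t)^10 = (1 - t)^22, so the coefficient of t^4 is C(22,4)·(-1)^4 = 7315·1 = 7315.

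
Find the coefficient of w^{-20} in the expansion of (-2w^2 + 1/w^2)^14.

364

General term: C(14,j)·(-2w^2)^j·(1/w^2)^(14-j), with w-exponent 2j − 2(14−j) = 4j − 28.
Set 4j − 28 = -20: j = 2.
C(14,2) = 91; (-2)^2 = 4; 1^12 = 1.
Coefficient = 91 · 4 · 1 = 364.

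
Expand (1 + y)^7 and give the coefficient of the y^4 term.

35

The general term is C(7,j)·(1)^j·(y)^(7-j); the y^4 term has j = 3.
C(7,3) = 35.
Coefficient = C(7,3) = 35.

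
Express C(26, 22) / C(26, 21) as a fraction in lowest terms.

5/22

C(n,k+1)/C(n,k) = (n−k)/(k+1) = (26−21)/(21+1) = 5/22.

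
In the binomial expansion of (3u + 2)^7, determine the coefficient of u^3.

The general term is C(7,j)·(3u)^j·(2)^(7-j); the u^3 term has j = 3.
C(7,3) = 35.
Coefficient = C(7,3) · 3^3 · 2^4 = 35 · 27 · 16 = 15120.

15120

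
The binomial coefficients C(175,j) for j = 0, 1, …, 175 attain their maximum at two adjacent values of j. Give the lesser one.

87

For odd n = 175, C(175,j) peaks at j = (n−1)/2 and (n+1)/2; the lesser is 87.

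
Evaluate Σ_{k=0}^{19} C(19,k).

The entries of row 19 sum to 2^19 = 524288.

524288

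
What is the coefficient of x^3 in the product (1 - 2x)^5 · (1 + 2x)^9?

-128

Coefficient of x^3 = Σ_{j} C(5,j)·(-2)^j·C(9,3-j)·2^(3-j) for j from 0 to 3.
= 672 + (-1440) + 720 + (-80) = -128.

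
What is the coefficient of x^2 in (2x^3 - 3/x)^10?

-2099520

General term: C(10,j)·(2x^3)^j·(-3/x)^(10-j), with x-exponent 3j − 1(10−j) = 4j − 10.
Set 4j − 10 = 2: j = 3.
C(10,3) = 120; 2^3 = 8; (-3)^7 = -2187.
Coefficient = 120 · 8 · (-2187) = -2099520.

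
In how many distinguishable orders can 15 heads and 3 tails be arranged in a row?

Choose positions for the heads: C(18,15) = 816.

816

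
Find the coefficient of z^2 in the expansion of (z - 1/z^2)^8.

28

General term: C(8,j)·(z)^j·(-1/z^2)^(8-j), with z-exponent 1j − 2(8−j) = 3j − 16.
Set 3j − 16 = 2: j = 6.
C(8,6) = 28; 1^6 = 1; (-1)^2 = 1.
Coefficient = 28 · 1 · 1 = 28.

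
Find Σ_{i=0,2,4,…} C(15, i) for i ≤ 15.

Even-i terms of row 15 sum to 2^14 = 16384.

16384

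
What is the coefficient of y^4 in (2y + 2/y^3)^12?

270336

General term: C(12,j)·(2y)^j·(2/y^3)^(12-j), with y-exponent 1j − 3(12−j) = 4j − 36.
Set 4j − 36 = 4: j = 10.
C(12,10) = 66; 2^10 = 1024; 2^2 = 4.
Coefficient = 66 · 1024 · 4 = 270336.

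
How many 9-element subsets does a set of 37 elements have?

C(37,9) = (37·36·35·34·33·32·31·30·29) / 9! = 45143585625600 / 362880 = 124403620.

124403620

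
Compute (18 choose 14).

C(18,14) = C(18,4) by symmetry.
C(18,4) = (18·17·16·15) / 4! = 73440 / 24 = 3060.

3060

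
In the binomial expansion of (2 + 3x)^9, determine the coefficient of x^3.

145152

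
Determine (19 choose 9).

C(19,9) = (19·18·17·16·15·14·13·12·11) / 9! = 33522128640 / 362880 = 92378.

92378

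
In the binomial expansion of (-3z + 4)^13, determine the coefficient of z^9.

-3602776320

The general term is C(13,j)·(-3z)^j·(4)^(13-j); the z^9 term has j = 9.
C(13,9) = 715.
Coefficient = C(13,9) · (-3)^9 · 4^4 = 715 · (-19683) · 256 = -3602776320.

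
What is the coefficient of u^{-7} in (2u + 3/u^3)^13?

80061696

General term: C(13,j)·(2u)^j·(3/u^3)^(13-j), with u-exponent 1j − 3(13−j) = 4j − 39.
Set 4j − 39 = -7: j = 8.
C(13,8) = 1287; 2^8 = 256; 3^5 = 243.
Coefficient = 1287 · 256 · 243 = 80061696.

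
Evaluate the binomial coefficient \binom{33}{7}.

4272048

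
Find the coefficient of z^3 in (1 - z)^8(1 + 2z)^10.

24

Coefficient of z^3 = Σ_{j} C(8,j)·(-1)^j·C(10,3-j)·2^(3-j) for j from 0 to 3.
= 960 + (-1440) + 560 + (-56) = 24.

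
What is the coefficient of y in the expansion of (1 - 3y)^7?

The general term is C(7,j)·(1)^j·(-3y)^(7-j); the y^1 term has j = 6.
C(7,6) = 7.
Coefficient = C(7,6) · (-3)^1 = 7 · (-3) = -21.

-21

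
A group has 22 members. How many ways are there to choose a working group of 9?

497420

This is C(22,9) = 497420.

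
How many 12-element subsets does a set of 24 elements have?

C(24,12) = (24·23·22·21·20·19·18·17·16·15·14·13) / 12! = 1295295050649600 / 479001600 = 2704156.

2704156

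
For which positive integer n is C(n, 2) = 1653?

58

n(n−1)/2 = 1653 ⇒ n(n−1) = 3306. Since 58·57 = 3306, n = 58.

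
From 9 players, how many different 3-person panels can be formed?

84

This is C(9,3) = 84.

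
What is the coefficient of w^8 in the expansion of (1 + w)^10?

The general term is C(10,j)·(1)^j·(w)^(10-j); the w^8 term has j = 2.
C(10,2) = 45.
Coefficient = C(10,2) = 45.

45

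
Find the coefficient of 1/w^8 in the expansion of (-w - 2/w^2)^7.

-672

General term: C(7,j)·(-w)^j·(-2/w^2)^(7-j), with w-exponent 1j − 2(7−j) = 3j − 14.
Set 3j − 14 = -8: j = 2.
C(7,2) = 21; (-1)^2 = 1; (-2)^5 = -32.
Coefficient = 21 · 1 · (-32) = -672.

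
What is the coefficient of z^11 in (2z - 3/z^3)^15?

General term: C(15,j)·(2z)^j·(-3/z^3)^(15-j), with z-exponent 1j − 3(15−j) = 4j − 45.
Set 4j − 45 = 11: j = 14.
C(15,14) = 15; 2^14 = 16384; (-3)^1 = -3.
Coefficient = 15 · 16384 · (-3) = -737280.

-737280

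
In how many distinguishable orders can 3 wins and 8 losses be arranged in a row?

165

Choose positions for the wins: C(11,3) = 165.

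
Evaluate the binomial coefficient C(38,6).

C(38,6) = (38·37·36·35·34·33) / 6! = 1987690320 / 720 = 2760681.

2760681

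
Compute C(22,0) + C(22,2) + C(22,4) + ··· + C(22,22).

2097152

Half of (1+1)^22 + (1−1)^22 gives the even-index sum: 2^21 = 2097152.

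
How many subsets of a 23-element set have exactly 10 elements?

Choose the 10 positions: C(23,10) = 1144066.

1144066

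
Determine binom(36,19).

C(36,19) = C(36,17) by symmetry.
C(36,17) = (36·35·34·33·32·31·30·29·28·27·26·25·24·23·22·21·20) / 17! = 3058021453718104473600000 / 355687428096000 = 8597496600.

8597496600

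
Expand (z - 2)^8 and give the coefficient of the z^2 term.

1792

The general term is C(8,j)·(z)^j·(-2)^(8-j); the z^2 term has j = 2.
C(8,2) = 28.
Coefficient = C(8,2) · (-2)^6 = 28 · 64 = 1792.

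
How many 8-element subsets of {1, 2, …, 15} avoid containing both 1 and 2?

All 8-subsets: C(15,8) = 6435. Those containing both fixed elements: C(13,6) = 1716.
6435 − 1716 = 4719.

4719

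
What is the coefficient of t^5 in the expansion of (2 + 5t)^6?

The general term is C(6,j)·(2)^j·(5t)^(6-j); the t^5 term has j = 1.
C(6,1) = 6.
Coefficient = C(6,1) · 2^1 · 5^5 = 6 · 2 · 3125 = 37500.

37500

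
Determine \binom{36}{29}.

C(36,29) = C(36,7) by symmetry.
C(36,7) = (36·35·34·33·32·31·30) / 7! = 42072307200 / 5040 = 8347680.

8347680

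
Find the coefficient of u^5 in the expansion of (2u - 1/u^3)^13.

159744

General term: C(13,j)·(2u)^j·(-1/u^3)^(13-j), with u-exponent 1j − 3(13−j) = 4j − 39.
Set 4j − 39 = 5: j = 11.
C(13,11) = 78; 2^11 = 2048; (-1)^2 = 1.
Coefficient = 78 · 2048 · 1 = 159744.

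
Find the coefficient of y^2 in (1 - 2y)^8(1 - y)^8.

268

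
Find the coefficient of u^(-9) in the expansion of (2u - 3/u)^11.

1299078

General term: C(11,j)·(2u)^j·(-3/u)^(11-j), with u-exponent 1j − 1(11−j) = 2j − 11.
Set 2j − 11 = -9: j = 1.
C(11,1) = 11; 2^1 = 2; (-3)^10 = 59049.
Coefficient = 11 · 2 · 59049 = 1299078.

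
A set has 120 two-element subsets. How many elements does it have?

n(n−1)/2 = 120 ⇒ n(n−1) = 240. Since 16·15 = 240, n = 16.

16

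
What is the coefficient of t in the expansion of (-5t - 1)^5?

The general term is C(5,j)·(-5t)^j·(-1)^(5-j); the t^1 term has j = 1.
C(5,1) = 5.
Coefficient = C(5,1) · (-5)^1 = 5 · (-5) = -25.

-25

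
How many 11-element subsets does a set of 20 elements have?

167960

C(20,11) = C(20,9) by symmetry.
C(20,9) = (20·19·18·17·16·15·14·13·12) / 9! = 60949324800 / 362880 = 167960.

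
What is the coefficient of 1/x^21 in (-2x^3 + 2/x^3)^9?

General term: C(9,j)·(-2x^3)^j·(2/x^3)^(9-j), with x-exponent 3j − 3(9−j) = 6j − 27.
Set 6j − 27 = -21: j = 1.
C(9,1) = 9; (-2)^1 = -2; 2^8 = 256.
Coefficient = 9 · (-2) · 256 = -4608.

-4608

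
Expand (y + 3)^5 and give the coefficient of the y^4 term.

15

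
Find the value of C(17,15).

C(17,15) = C(17,2) by symmetry.
C(17,2) = (17·16) / 2! = 272 / 2 = 136.

136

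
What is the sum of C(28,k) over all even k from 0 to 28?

134217728

Half of (1+1)^28 + (1−1)^28 gives the even-index sum: 2^27 = 134217728.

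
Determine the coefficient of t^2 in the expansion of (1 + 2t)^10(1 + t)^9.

Coefficient of t^2 = Σ_{j} C(10,j)·2^j·C(9,2-j)·1^(2-j) for j from 0 to 2.
= 36 + 180 + 180 = 396.

396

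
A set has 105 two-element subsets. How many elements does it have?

15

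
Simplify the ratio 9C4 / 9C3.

C(n,k+1)/C(n,k) = (n−k)/(k+1) = (9−3)/(3+1) = 6/4 = 3/2.

3/2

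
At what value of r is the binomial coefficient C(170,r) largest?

85

C(170,r) is maximized at r = 170/2 = 85.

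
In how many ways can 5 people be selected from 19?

This is C(19,5) = 11628.

11628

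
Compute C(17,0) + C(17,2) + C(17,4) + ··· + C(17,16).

Even-j terms of row 17 sum to 2^16 = 65536.

65536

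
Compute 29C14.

77558760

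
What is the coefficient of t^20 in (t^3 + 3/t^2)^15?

General term: C(15,j)·(t^3)^j·(3/t^2)^(15-j), with t-exponent 3j − 2(15−j) = 5j − 30.
Set 5j − 30 = 20: j = 10.
C(15,10) = 3003; 1^10 = 1; 3^5 = 243.
Coefficient = 3003 · 1 · 243 = 729729.

729729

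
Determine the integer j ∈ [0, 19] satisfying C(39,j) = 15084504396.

C(39,j) increases on 0 ≤ j ≤ 19. C(39,13) = 8122425444 and C(39,14) = 15084504396, so j = 14.

14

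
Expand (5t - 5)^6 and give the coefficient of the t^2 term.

234375

The general term is C(6,j)·(5t)^j·(-5)^(6-j); the t^2 term has j = 2.
C(6,2) = 15.
Coefficient = C(6,2) · 5^2 · (-5)^4 = 15 · 25 · 625 = 234375.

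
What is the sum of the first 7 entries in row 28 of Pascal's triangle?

1 + 28 + 378 + 3276 + 20475 + 98280 + 376740 = 499178.

499178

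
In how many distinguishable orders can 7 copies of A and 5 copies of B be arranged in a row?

Choose positions for the A's: C(12,7) = 792.

792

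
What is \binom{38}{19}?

C(38,19) = (38·37·36·35·34·33·32·31·30·29·28·27·26·25·24·23·22·21·20) / 19! = 4299578163927654889881600000 / 121645100408832000 = 35345263800.

35345263800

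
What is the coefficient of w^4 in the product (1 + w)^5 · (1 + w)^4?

126

Coefficient of w^4 = Σ_{j} C(5,j)·C(4,4-j) for j from 0 to 4.
= 1 + 20 + 60 + 40 + 5 = 126.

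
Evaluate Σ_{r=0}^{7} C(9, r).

1 + 9 + 36 + 84 + 126 + 126 + 84 + 36 = 502.

502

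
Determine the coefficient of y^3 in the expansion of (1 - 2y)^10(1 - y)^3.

Coefficient of y^3 = Σ_{j} C(10,j)·(-2)^j·C(3,3-j)·(-1)^(3-j) for j from 0 to 3.
= (-1) + (-60) + (-540) + (-960) = -1561.

-1561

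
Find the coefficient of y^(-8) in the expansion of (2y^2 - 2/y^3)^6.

General term: C(6,j)·(2y^2)^j·(-2/y^3)^(6-j), with y-exponent 2j − 3(6−j) = 5j − 18.
Set 5j − 18 = -8: j = 2.
C(6,2) = 15; 2^2 = 4; (-2)^4 = 16.
Coefficient = 15 · 4 · 16 = 960.

960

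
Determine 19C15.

C(19,15) = C(19,4) by symmetry.
C(19,4) = (19·18·17·16) / 4! = 93024 / 24 = 3876.

3876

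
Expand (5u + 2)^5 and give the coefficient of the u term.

The general term is C(5,j)·(5u)^j·(2)^(5-j); the u^1 term has j = 1.
C(5,1) = 5.
Coefficient = C(5,1) · 5^1 · 2^4 = 5 · 5 · 16 = 400.

400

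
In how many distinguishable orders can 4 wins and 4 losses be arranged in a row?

70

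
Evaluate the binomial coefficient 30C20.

30045015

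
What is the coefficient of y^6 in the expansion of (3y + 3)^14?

The general term is C(14,j)·(3y)^j·(3)^(14-j); the y^6 term has j = 6.
C(14,6) = 3003.
Coefficient = C(14,6) · 3^6 · 3^8 = 3003 · 729 · 6561 = 14363255907.

14363255907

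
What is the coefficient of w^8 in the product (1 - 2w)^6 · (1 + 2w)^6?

3840

Coefficient of w^8 = Σ_{j} C(6,j)·(-2)^j·C(6,8-j)·2^(8-j) for j from 2 to 6.
= 3840 + (-30720) + 57600 + (-30720) + 3840 = 3840.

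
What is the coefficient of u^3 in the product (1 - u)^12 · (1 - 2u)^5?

Coefficient of u^3 = Σ_{j} C(12,j)·(-1)^j·C(5,3-j)·(-2)^(3-j) for j from 0 to 3.
= (-80) + (-480) + (-660) + (-220) = -1440.

-1440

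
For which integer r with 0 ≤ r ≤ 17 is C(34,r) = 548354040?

12

C(34,r) increases on 0 ≤ r ≤ 17. C(34,11) = 286097760 and C(34,12) = 548354040, so r = 12.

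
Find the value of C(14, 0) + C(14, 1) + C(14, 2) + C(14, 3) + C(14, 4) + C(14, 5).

3473

1 + 14 + 91 + 364 + 1001 + 2002 = 3473.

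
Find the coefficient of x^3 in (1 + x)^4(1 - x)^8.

12

Coefficient of x^3 = Σ_{j} C(4,j)·1^j·C(8,3-j)·(-1)^(3-j) for j from 0 to 3.
= (-56) + 112 + (-48) + 4 = 12.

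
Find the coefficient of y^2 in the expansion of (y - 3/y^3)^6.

General term: C(6,j)·(y)^j·(-3/y^3)^(6-j), with y-exponent 1j − 3(6−j) = 4j − 18.
Set 4j − 18 = 2: j = 5.
C(6,5) = 6; 1^5 = 1; (-3)^1 = -3.
Coefficient = 6 · 1 · (-3) = -18.

-18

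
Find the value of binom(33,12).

354817320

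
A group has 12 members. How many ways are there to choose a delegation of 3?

This is C(12,3) = 220.

220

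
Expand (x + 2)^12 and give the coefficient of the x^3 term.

112640

The general term is C(12,j)·(x)^j·(2)^(12-j); the x^3 term has j = 3.
C(12,3) = 220.
Coefficient = C(12,3) · 2^9 = 220 · 512 = 112640.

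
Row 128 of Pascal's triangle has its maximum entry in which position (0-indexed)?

64

C(128,i) is maximized at i = 128/2 = 64.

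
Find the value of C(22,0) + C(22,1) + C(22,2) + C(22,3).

1794

1 + 22 + 231 + 1540 = 1794.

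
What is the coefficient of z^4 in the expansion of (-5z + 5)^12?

The general term is C(12,j)·(-5z)^j·(5)^(12-j); the z^4 term has j = 4.
C(12,4) = 495.
Coefficient = C(12,4) · (-5)^4 · 5^8 = 495 · 625 · 390625 = 120849609375.

120849609375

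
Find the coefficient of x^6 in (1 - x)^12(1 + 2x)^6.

-480

Coefficient of x^6 = Σ_{j} C(12,j)·(-1)^j·C(6,6-j)·2^(6-j) for j from 0 to 6.
= 64 + (-2304) + 15840 + (-35200) + 29700 + (-9504) + 924 = -480.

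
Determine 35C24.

C(35,24) = C(35,11) by symmetry.
C(35,11) = (35·34·33·32·31·30·29·28·27·26·25) / 11! = 16654322805120000 / 39916800 = 417225900.

417225900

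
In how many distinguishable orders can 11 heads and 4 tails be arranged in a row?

1365

Choose positions for the heads: C(15,11) = 1365.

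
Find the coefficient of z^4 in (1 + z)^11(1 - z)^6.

-40

Coefficient of z^4 = Σ_{j} C(11,j)·1^j·C(6,4-j)·(-1)^(4-j) for j from 0 to 4.
= 15 + (-220) + 825 + (-990) + 330 = -40.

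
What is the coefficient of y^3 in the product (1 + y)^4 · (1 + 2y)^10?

Coefficient of y^3 = Σ_{j} C(4,j)·1^j·C(10,3-j)·2^(3-j) for j from 0 to 3.
= 960 + 720 + 120 + 4 = 1804.

1804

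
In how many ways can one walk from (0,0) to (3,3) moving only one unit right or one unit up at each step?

20

Each path is a sequence of 6 steps with 3 rights: C(6,3) = 20.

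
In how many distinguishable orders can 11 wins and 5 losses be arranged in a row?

4368

Choose positions for the wins: C(16,11) = 4368.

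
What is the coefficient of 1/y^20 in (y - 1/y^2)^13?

-78

General term: C(13,j)·(y)^j·(-1/y^2)^(13-j), with y-exponent 1j − 2(13−j) = 3j − 26.
Set 3j − 26 = -20: j = 2.
C(13,2) = 78; 1^2 = 1; (-1)^11 = -1.
Coefficient = 78 · 1 · (-1) = -78.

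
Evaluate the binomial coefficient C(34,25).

52451256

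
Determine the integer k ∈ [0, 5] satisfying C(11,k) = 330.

4

C(11,k) increases on 0 ≤ k ≤ 5. C(11,3) = 165 and C(11,4) = 330, so k = 4.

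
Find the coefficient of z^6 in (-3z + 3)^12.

The general term is C(12,j)·(-3z)^j·(3)^(12-j); the z^6 term has j = 6.
C(12,6) = 924.
Coefficient = C(12,6) · (-3)^6 · 3^6 = 924 · 729 · 729 = 491051484.

491051484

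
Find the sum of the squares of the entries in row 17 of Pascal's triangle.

2333606220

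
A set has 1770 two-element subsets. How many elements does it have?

60

n(n−1)/2 = 1770 ⇒ n(n−1) = 3540. Since 60·59 = 3540, n = 60.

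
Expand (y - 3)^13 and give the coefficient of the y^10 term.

-7722

The general term is C(13,j)·(y)^j·(-3)^(13-j); the y^10 term has j = 10.
C(13,10) = 286.
Coefficient = C(13,10) · (-3)^3 = 286 · (-27) = -7722.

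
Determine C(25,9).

C(25,9) = (25·24·23·22·21·20·19·18·17) / 9! = 741354768000 / 362880 = 2042975.

2042975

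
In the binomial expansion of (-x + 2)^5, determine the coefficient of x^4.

10

The general term is C(5,j)·(-x)^j·(2)^(5-j); the x^4 term has j = 4.
C(5,4) = 5.
Coefficient = C(5,4) · 2^1 = 5 · 2 = 10.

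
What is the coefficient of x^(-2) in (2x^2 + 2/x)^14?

General term: C(14,j)·(2x^2)^j·(2/x)^(14-j), with x-exponent 2j − 1(14−j) = 3j − 14.
Set 3j − 14 = -2: j = 4.
C(14,4) = 1001; 2^4 = 16; 2^10 = 1024.
Coefficient = 1001 · 16 · 1024 = 16400384.

16400384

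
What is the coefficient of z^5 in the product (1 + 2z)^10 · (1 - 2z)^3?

Coefficient of z^5 = Σ_{j} C(10,j)·2^j·C(3,5-j)·(-2)^(5-j) for j from 2 to 5.
= (-1440) + 11520 + (-20160) + 8064 = -2016.

-2016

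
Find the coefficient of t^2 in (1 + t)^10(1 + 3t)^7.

Coefficient of t^2 = Σ_{j} C(10,j)·1^j·C(7,2-j)·3^(2-j) for j from 0 to 2.
= 189 + 210 + 45 = 444.

444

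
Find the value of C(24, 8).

C(24,8) = (24·23·22·21·20·19·18·17) / 8! = 29654190720 / 40320 = 735471.

735471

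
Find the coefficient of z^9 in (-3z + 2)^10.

-393660

The general term is C(10,j)·(-3z)^j·(2)^(10-j); the z^9 term has j = 9.
C(10,9) = 10.
Coefficient = C(10,9) · (-3)^9 · 2^1 = 10 · (-19683) · 2 = -393660.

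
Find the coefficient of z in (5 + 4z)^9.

14062500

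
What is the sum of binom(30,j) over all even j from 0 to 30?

536870912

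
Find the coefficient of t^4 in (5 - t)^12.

The general term is C(12,j)·(5)^j·(-t)^(12-j); the t^4 term has j = 8.
C(12,8) = 495.
Coefficient = C(12,8) · 5^8 = 495 · 390625 = 193359375.

193359375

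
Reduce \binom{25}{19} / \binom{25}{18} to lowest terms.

7/19

C(n,k+1)/C(n,k) = (n−k)/(k+1) = (25−18)/(18+1) = 7/19.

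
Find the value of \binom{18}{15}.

C(18,15) = C(18,3) by symmetry.
C(18,3) = (18·17·16) / 3! = 4896 / 6 = 816.

816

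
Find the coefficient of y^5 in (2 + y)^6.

12

The general term is C(6,j)·(2)^j·(y)^(6-j); the y^5 term has j = 1.
C(6,1) = 6.
Coefficient = C(6,1) · 2^1 = 6 · 2 = 12.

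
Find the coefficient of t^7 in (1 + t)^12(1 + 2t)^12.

5329368

Coefficient of t^7 = Σ_{j} C(12,j)·1^j·C(12,7-j)·2^(7-j) for j from 0 to 7.
= 101376 + 709632 + 1672704 + 1742400 + 871200 + 209088 + 22176 + 792 = 5329368.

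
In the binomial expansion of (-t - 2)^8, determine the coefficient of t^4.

The general term is C(8,j)·(-t)^j·(-2)^(8-j); the t^4 term has j = 4.
C(8,4) = 70.
Coefficient = C(8,4) · (-2)^4 = 70 · 16 = 1120.

1120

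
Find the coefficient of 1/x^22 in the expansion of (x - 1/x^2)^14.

General term: C(14,j)·(x)^j·(-1/x^2)^(14-j), with x-exponent 1j − 2(14−j) = 3j − 28.
Set 3j − 28 = -22: j = 2.
C(14,2) = 91; 1^2 = 1; (-1)^12 = 1.
Coefficient = 91 · 1 · 1 = 91.

91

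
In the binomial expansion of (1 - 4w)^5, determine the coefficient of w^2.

The general term is C(5,j)·(1)^j·(-4w)^(5-j); the w^2 term has j = 3.
C(5,3) = 10.
Coefficient = C(5,3) · (-4)^2 = 10 · 16 = 160.

160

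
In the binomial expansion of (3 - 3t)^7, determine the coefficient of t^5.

-45927

The general term is C(7,j)·(3)^j·(-3t)^(7-j); the t^5 term has j = 2.
C(7,2) = 21.
Coefficient = C(7,2) · 3^2 · (-3)^5 = 21 · 9 · (-243) = -45927.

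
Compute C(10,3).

120

C(10,3) = (10·9·8) / 3! = 720 / 6 = 120.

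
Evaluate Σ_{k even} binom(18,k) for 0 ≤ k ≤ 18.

Even-k terms of row 18 sum to 2^17 = 131072.

131072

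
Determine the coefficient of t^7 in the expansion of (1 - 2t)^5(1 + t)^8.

-48

Coefficient of t^7 = Σ_{j} C(5,j)·(-2)^j·C(8,7-j)·1^(7-j) for j from 0 to 5.
= 8 + (-280) + 2240 + (-5600) + 4480 + (-896) = -48.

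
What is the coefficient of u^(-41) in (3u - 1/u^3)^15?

General term: C(15,j)·(3u)^j·(-1/u^3)^(15-j), with u-exponent 1j − 3(15−j) = 4j − 45.
Set 4j − 45 = -41: j = 1.
C(15,1) = 15; 3^1 = 3; (-1)^14 = 1.
Coefficient = 15 · 3 · 1 = 45.

45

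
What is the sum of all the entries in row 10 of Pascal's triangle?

The entries of row 10 sum to 2^10 = 1024.

1024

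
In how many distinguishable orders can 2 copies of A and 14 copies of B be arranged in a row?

Choose positions for the A's: C(16,2) = 120.

120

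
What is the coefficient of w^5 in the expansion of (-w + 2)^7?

-84

The general term is C(7,j)·(-w)^j·(2)^(7-j); the w^5 term has j = 5.
C(7,5) = 21.
Coefficient = C(7,5) · (-1)^5 · 2^2 = 21 · (-1) · 4 = -84.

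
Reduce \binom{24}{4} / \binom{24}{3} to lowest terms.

C(n,k+1)/C(n,k) = (n−k)/(k+1) = (24−3)/(3+1) = 21/4.

21/4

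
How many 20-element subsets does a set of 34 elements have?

1391975640

C(34,20) = C(34,14) by symmetry.
C(34,14) = (34·33·32·31·30·29·28·27·26·25·24·23·22·21) / 14! = 121350057687226368000 / 87178291200 = 1391975640.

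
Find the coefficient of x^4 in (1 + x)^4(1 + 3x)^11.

Coefficient of x^4 = Σ_{j} C(4,j)·1^j·C(11,4-j)·3^(4-j) for j from 0 to 4.
= 26730 + 17820 + 2970 + 132 + 1 = 47653.

47653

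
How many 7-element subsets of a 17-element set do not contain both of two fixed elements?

16445

All 7-subsets: C(17,7) = 19448. Those containing both fixed elements: C(15,5) = 3003.
19448 − 3003 = 16445.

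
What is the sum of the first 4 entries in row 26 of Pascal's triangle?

1 + 26 + 325 + 2600 = 2952.

2952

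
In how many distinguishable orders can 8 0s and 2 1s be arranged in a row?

45

Choose positions for the 0s: C(10,8) = 45.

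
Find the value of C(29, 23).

475020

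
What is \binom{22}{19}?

1540

C(22,19) = C(22,3) by symmetry.
C(22,3) = (22·21·20) / 3! = 9240 / 6 = 1540.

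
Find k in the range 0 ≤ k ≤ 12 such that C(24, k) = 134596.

6

C(24,k) increases on 0 ≤ k ≤ 12. C(24,5) = 42504 and C(24,6) = 134596, so k = 6.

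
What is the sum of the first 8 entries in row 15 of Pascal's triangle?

16384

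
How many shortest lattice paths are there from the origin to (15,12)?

17383860

Each path is a sequence of 27 steps with 15 rights: C(27,15) = 17383860.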